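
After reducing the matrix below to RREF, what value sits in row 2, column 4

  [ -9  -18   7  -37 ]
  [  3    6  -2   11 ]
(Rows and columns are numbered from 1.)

-4

R1 := -1/9·R1
  [ 1  2  -7/9  37/9 ]
  [ 3  6    -2    11 ]
R2 := R2 − 3·R1
  [ 1  2  -7/9  37/9 ]
  [ 0  0   1/3  -4/3 ]
R2 := 3·R2
  [ 1  2  -7/9  37/9 ]
  [ 0  0     1    -4 ]
R1 := R1 + 7/9·R2
  [ 1  2  0   1 ]
  [ 0  0  1  -4 ]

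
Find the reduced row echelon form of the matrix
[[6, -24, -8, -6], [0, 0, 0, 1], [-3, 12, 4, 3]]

[[1, -4, -4/3, 0], [0, 0, 0, 1], [0, 0, 0, 0]]

Multiply r1 by 1/6.
  [  1  -4  -4/3  -1 ]
  [  0   0     0   1 ]
  [ -3  12     4   3 ]
Add 3 times r1 to r3.
  [ 1  -4  -4/3  -1 ]
  [ 0   0     0   1 ]
  [ 0   0     0   0 ]
Add r2 to r1.
  [ 1  -4  -4/3  0 ]
  [ 0   0     0  1 ]
  [ 0   0     0  0 ]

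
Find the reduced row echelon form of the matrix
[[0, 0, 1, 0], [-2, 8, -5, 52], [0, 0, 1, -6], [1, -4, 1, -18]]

ρ1 <=> ρ2
  [ -2   8  -5   52 ]
  [  0   0   1    0 ]
  [  0   0   1   -6 ]
  [  1  -4   1  -18 ]
ρ1 -> -1/2·ρ1
  [ 1  -4  5/2  -26 ]
  [ 0   0    1    0 ]
  [ 0   0    1   -6 ]
  [ 1  -4    1  -18 ]
ρ4 -> ρ4 − ρ1
  [ 1  -4   5/2  -26 ]
  [ 0   0     1    0 ]
  [ 0   0     1   -6 ]
  [ 0   0  -3/2    8 ]
ρ3 -> ρ3 − ρ2
  [ 1  -4   5/2  -26 ]
  [ 0   0     1    0 ]
  [ 0   0     0   -6 ]
  [ 0   0  -3/2    8 ]
ρ4 -> ρ4 + 3/2·ρ2
  [ 1  -4  5/2  -26 ]
  [ 0   0    1    0 ]
  [ 0   0    0   -6 ]
  [ 0   0    0    8 ]
ρ3 -> -1/6·ρ3
  [ 1  -4  5/2  -26 ]
  [ 0   0    1    0 ]
  [ 0   0    0    1 ]
  [ 0   0    0    8 ]
ρ4 -> ρ4 − 8·ρ3
  [ 1  -4  5/2  -26 ]
  [ 0   0    1    0 ]
  [ 0   0    0    1 ]
  [ 0   0    0    0 ]
ρ1 -> ρ1 + 26·ρ3
  [ 1  -4  5/2  0 ]
  [ 0   0    1  0 ]
  [ 0   0    0  1 ]
  [ 0   0    0  0 ]
ρ1 -> ρ1 − 5/2·ρ2
  [ 1  -4  0  0 ]
  [ 0   0  1  0 ]
  [ 0   0  0  1 ]
  [ 0   0  0  0 ]

[[1, -4, 0, 0], [0, 0, 1, 0], [0, 0, 0, 1], [0, 0, 0, 0]]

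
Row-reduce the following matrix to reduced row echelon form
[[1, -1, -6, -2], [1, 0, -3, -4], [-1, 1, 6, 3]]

Subtract ρ1 from ρ2.
  [  1  -1  -6  -2 ]
  [  0   1   3  -2 ]
  [ -1   1   6   3 ]
Add ρ1 to ρ3.
  [ 1  -1  -6  -2 ]
  [ 0   1   3  -2 ]
  [ 0   0   0   1 ]
Add 2 times ρ3 to ρ2.
  [ 1  -1  -6  -2 ]
  [ 0   1   3   0 ]
  [ 0   0   0   1 ]
Add 2 times ρ3 to ρ1.
  [ 1  -1  -6  0 ]
  [ 0   1   3  0 ]
  [ 0   0   0  1 ]
Add ρ2 to ρ1.
  [ 1  0  -3  0 ]
  [ 0  1   3  0 ]
  [ 0  0   0  1 ]

[[1, 0, -3, 0], [0, 1, 3, 0], [0, 0, 0, 1]]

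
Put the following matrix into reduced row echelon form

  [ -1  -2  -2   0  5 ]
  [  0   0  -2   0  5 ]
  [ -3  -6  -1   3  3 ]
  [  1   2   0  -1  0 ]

[[1, 2, 0, 0, 0], [0, 0, 1, 0, 0], [0, 0, 0, 1, 0], [0, 0, 0, 0, 1]]

R1 -> -1·R1
  [  1   2   2   0  -5 ]
  [  0   0  -2   0   5 ]
  [ -3  -6  -1   3   3 ]
  [  1   2   0  -1   0 ]
R3 -> R3 + 3·R1
  [ 1  2   2   0   -5 ]
  [ 0  0  -2   0    5 ]
  [ 0  0   5   3  -12 ]
  [ 1  2   0  -1    0 ]
R4 -> R4 − R1
  [ 1  2   2   0   -5 ]
  [ 0  0  -2   0    5 ]
  [ 0  0   5   3  -12 ]
  [ 0  0  -2  -1    5 ]
R2 -> -1/2·R2
  [ 1  2   2   0    -5 ]
  [ 0  0   1   0  -5/2 ]
  [ 0  0   5   3   -12 ]
  [ 0  0  -2  -1     5 ]
R3 -> R3 − 5·R2
  [ 1  2   2   0    -5 ]
  [ 0  0   1   0  -5/2 ]
  [ 0  0   0   3   1/2 ]
  [ 0  0  -2  -1     5 ]
R4 -> R4 + 2·R2
  [ 1  2  2   0    -5 ]
  [ 0  0  1   0  -5/2 ]
  [ 0  0  0   3   1/2 ]
  [ 0  0  0  -1     0 ]
R3 -> 1/3·R3
  [ 1  2  2   0    -5 ]
  [ 0  0  1   0  -5/2 ]
  [ 0  0  0   1   1/6 ]
  [ 0  0  0  -1     0 ]
R4 -> R4 + R3
  [ 1  2  2  0    -5 ]
  [ 0  0  1  0  -5/2 ]
  [ 0  0  0  1   1/6 ]
  [ 0  0  0  0   1/6 ]
R4 -> 6·R4
  [ 1  2  2  0    -5 ]
  [ 0  0  1  0  -5/2 ]
  [ 0  0  0  1   1/6 ]
  [ 0  0  0  0     1 ]
R3 -> R3 − 1/6·R4
  [ 1  2  2  0    -5 ]
  [ 0  0  1  0  -5/2 ]
  [ 0  0  0  1     0 ]
  [ 0  0  0  0     1 ]
R2 -> R2 + 5/2·R4
  [ 1  2  2  0  -5 ]
  [ 0  0  1  0   0 ]
  [ 0  0  0  1   0 ]
  [ 0  0  0  0   1 ]
R1 -> R1 + 5·R4
  [ 1  2  2  0  0 ]
  [ 0  0  1  0  0 ]
  [ 0  0  0  1  0 ]
  [ 0  0  0  0  1 ]
R1 -> R1 − 2·R2
  [ 1  2  0  0  0 ]
  [ 0  0  1  0  0 ]
  [ 0  0  0  1  0 ]
  [ 0  0  0  0  1 ]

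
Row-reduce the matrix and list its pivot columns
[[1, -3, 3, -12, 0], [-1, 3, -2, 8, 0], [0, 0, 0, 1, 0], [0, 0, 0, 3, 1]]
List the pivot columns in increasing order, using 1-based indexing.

1, 3, 4, 5

R2 -> R2 + R1
  [ 1  -3  3  -12  0 ]
  [ 0   0  1   -4  0 ]
  [ 0   0  0    1  0 ]
  [ 0   0  0    3  1 ]
R4 -> R4 − 3·R3
  [ 1  -3  3  -12  0 ]
  [ 0   0  1   -4  0 ]
  [ 0   0  0    1  0 ]
  [ 0   0  0    0  1 ]
R2 -> R2 + 4·R3
  [ 1  -3  3  -12  0 ]
  [ 0   0  1    0  0 ]
  [ 0   0  0    1  0 ]
  [ 0   0  0    0  1 ]
R1 -> R1 + 12·R3
  [ 1  -3  3  0  0 ]
  [ 0   0  1  0  0 ]
  [ 0   0  0  1  0 ]
  [ 0   0  0  0  1 ]
R1 -> R1 − 3·R2
  [ 1  -3  0  0  0 ]
  [ 0   0  1  0  0 ]
  [ 0   0  0  1  0 ]
  [ 0   0  0  0  1 ]
Pivot columns are the columns containing a leading 1.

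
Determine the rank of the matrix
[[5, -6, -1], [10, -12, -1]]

r1 -> 1/5·r1
  [  1  -6/5  -1/5 ]
  [ 10   -12    -1 ]
r2 -> r2 − 10·r1
  [ 1  -6/5  -1/5 ]
  [ 0     0     1 ]
r1 -> r1 + 1/5·r2
  [ 1  -6/5  0 ]
  [ 0     0  1 ]
The reduced form has 2 nonzero rows.

rank = 2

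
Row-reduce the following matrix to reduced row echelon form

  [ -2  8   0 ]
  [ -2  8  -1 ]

Multiply r1 by -1/2.
  [  1  -4   0 ]
  [ -2   8  -1 ]
Add 2 times r1 to r2.
  [ 1  -4   0 ]
  [ 0   0  -1 ]
Multiply r2 by -1.
  [ 1  -4  0 ]
  [ 0   0  1 ]

[[1, -4, 0], [0, 0, 1]]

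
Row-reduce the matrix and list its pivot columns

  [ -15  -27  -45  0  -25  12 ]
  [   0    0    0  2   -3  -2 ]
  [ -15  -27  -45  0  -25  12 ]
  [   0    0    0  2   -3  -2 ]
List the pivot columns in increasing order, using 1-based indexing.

1, 4

ρ1 → -1/15·ρ1
  [   1  9/5    3  0  5/3  -4/5 ]
  [   0    0    0  2   -3    -2 ]
  [ -15  -27  -45  0  -25    12 ]
  [   0    0    0  2   -3    -2 ]
ρ3 → ρ3 + 15·ρ1
  [ 1  9/5  3  0  5/3  -4/5 ]
  [ 0    0  0  2   -3    -2 ]
  [ 0    0  0  0    0     0 ]
  [ 0    0  0  2   -3    -2 ]
ρ2 → 1/2·ρ2
  [ 1  9/5  3  0   5/3  -4/5 ]
  [ 0    0  0  1  -3/2    -1 ]
  [ 0    0  0  0     0     0 ]
  [ 0    0  0  2    -3    -2 ]
ρ4 → ρ4 − 2·ρ2
  [ 1  9/5  3  0   5/3  -4/5 ]
  [ 0    0  0  1  -3/2    -1 ]
  [ 0    0  0  0     0     0 ]
  [ 0    0  0  0     0     0 ]
Pivot columns are the columns containing a leading 1.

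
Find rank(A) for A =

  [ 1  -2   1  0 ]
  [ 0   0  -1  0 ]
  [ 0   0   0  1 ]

rank = 3

Multiply r2 by -1.
  [ 1  -2  1  0 ]
  [ 0   0  1  0 ]
  [ 0   0  0  1 ]
Subtract r2 from r1.
  [ 1  -2  0  0 ]
  [ 0   0  1  0 ]
  [ 0   0  0  1 ]
The reduced form has 3 nonzero rows.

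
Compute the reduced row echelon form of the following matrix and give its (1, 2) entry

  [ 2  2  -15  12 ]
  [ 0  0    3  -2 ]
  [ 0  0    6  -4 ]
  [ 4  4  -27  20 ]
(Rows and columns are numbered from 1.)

1

ρ1 := 1/2·ρ1
  [ 1  1  -15/2   6 ]
  [ 0  0      3  -2 ]
  [ 0  0      6  -4 ]
  [ 4  4    -27  20 ]
ρ4 := ρ4 − 4·ρ1
  [ 1  1  -15/2   6 ]
  [ 0  0      3  -2 ]
  [ 0  0      6  -4 ]
  [ 0  0      3  -4 ]
ρ2 := 1/3·ρ2
  [ 1  1  -15/2     6 ]
  [ 0  0      1  -2/3 ]
  [ 0  0      6    -4 ]
  [ 0  0      3    -4 ]
ρ3 := ρ3 − 6·ρ2
  [ 1  1  -15/2     6 ]
  [ 0  0      1  -2/3 ]
  [ 0  0      0     0 ]
  [ 0  0      3    -4 ]
ρ4 := ρ4 − 3·ρ2
  [ 1  1  -15/2     6 ]
  [ 0  0      1  -2/3 ]
  [ 0  0      0     0 ]
  [ 0  0      0    -2 ]
ρ3 <-> ρ4
  [ 1  1  -15/2     6 ]
  [ 0  0      1  -2/3 ]
  [ 0  0      0    -2 ]
  [ 0  0      0     0 ]
ρ3 := -1/2·ρ3
  [ 1  1  -15/2     6 ]
  [ 0  0      1  -2/3 ]
  [ 0  0      0     1 ]
  [ 0  0      0     0 ]
ρ2 := ρ2 + 2/3·ρ3
  [ 1  1  -15/2  6 ]
  [ 0  0      1  0 ]
  [ 0  0      0  1 ]
  [ 0  0      0  0 ]
ρ1 := ρ1 − 6·ρ3
  [ 1  1  -15/2  0 ]
  [ 0  0      1  0 ]
  [ 0  0      0  1 ]
  [ 0  0      0  0 ]
ρ1 := ρ1 + 15/2·ρ2
  [ 1  1  0  0 ]
  [ 0  0  1  0 ]
  [ 0  0  0  1 ]
  [ 0  0  0  0 ]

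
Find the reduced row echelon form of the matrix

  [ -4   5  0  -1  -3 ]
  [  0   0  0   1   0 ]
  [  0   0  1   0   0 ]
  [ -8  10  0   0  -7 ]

r1 := -1/4·r1
  [  1  -5/4  0  1/4  3/4 ]
  [  0     0  0    1    0 ]
  [  0     0  1    0    0 ]
  [ -8    10  0    0   -7 ]
r4 := r4 + 8·r1
  [ 1  -5/4  0  1/4  3/4 ]
  [ 0     0  0    1    0 ]
  [ 0     0  1    0    0 ]
  [ 0     0  0    2   -1 ]
r2 <=> r3
  [ 1  -5/4  0  1/4  3/4 ]
  [ 0     0  1    0    0 ]
  [ 0     0  0    1    0 ]
  [ 0     0  0    2   -1 ]
r4 := r4 − 2·r3
  [ 1  -5/4  0  1/4  3/4 ]
  [ 0     0  1    0    0 ]
  [ 0     0  0    1    0 ]
  [ 0     0  0    0   -1 ]
r4 := -1·r4
  [ 1  -5/4  0  1/4  3/4 ]
  [ 0     0  1    0    0 ]
  [ 0     0  0    1    0 ]
  [ 0     0  0    0    1 ]
r1 := r1 − 3/4·r4
  [ 1  -5/4  0  1/4  0 ]
  [ 0     0  1    0  0 ]
  [ 0     0  0    1  0 ]
  [ 0     0  0    0  1 ]
r1 := r1 − 1/4·r3
  [ 1  -5/4  0  0  0 ]
  [ 0     0  1  0  0 ]
  [ 0     0  0  1  0 ]
  [ 0     0  0  0  1 ]

[[1, -5/4, 0, 0, 0], [0, 0, 1, 0, 0], [0, 0, 0, 1, 0], [0, 0, 0, 0, 1]]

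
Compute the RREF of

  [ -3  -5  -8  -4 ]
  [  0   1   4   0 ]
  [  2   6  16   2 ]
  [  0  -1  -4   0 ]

ρ1 ← -1/3·ρ1
  [ 1  5/3  8/3  4/3 ]
  [ 0    1    4    0 ]
  [ 2    6   16    2 ]
  [ 0   -1   -4    0 ]
ρ3 ← ρ3 − 2·ρ1
  [ 1  5/3   8/3   4/3 ]
  [ 0    1     4     0 ]
  [ 0  8/3  32/3  -2/3 ]
  [ 0   -1    -4     0 ]
ρ3 ← ρ3 − 8/3·ρ2
  [ 1  5/3  8/3   4/3 ]
  [ 0    1    4     0 ]
  [ 0    0    0  -2/3 ]
  [ 0   -1   -4     0 ]
ρ4 ← ρ4 + ρ2
  [ 1  5/3  8/3   4/3 ]
  [ 0    1    4     0 ]
  [ 0    0    0  -2/3 ]
  [ 0    0    0     0 ]
ρ3 ← -3/2·ρ3
  [ 1  5/3  8/3  4/3 ]
  [ 0    1    4    0 ]
  [ 0    0    0    1 ]
  [ 0    0    0    0 ]
ρ1 ← ρ1 − 4/3·ρ3
  [ 1  5/3  8/3  0 ]
  [ 0    1    4  0 ]
  [ 0    0    0  1 ]
  [ 0    0    0  0 ]
ρ1 ← ρ1 − 5/3·ρ2
  [ 1  0  -4  0 ]
  [ 0  1   4  0 ]
  [ 0  0   0  1 ]
  [ 0  0   0  0 ]

[[1, 0, -4, 0], [0, 1, 4, 0], [0, 0, 0, 1], [0, 0, 0, 0]]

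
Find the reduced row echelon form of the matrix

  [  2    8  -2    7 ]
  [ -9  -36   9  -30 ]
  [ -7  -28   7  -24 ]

[[1, 4, -1, 0], [0, 0, 0, 1], [0, 0, 0, 0]]

ρ1 → 1/2·ρ1
  [  1    4  -1  7/2 ]
  [ -9  -36   9  -30 ]
  [ -7  -28   7  -24 ]
ρ2 → ρ2 + 9·ρ1
  [  1    4  -1  7/2 ]
  [  0    0   0  3/2 ]
  [ -7  -28   7  -24 ]
ρ3 → ρ3 + 7·ρ1
  [ 1  4  -1  7/2 ]
  [ 0  0   0  3/2 ]
  [ 0  0   0  1/2 ]
ρ2 → 2/3·ρ2
  [ 1  4  -1  7/2 ]
  [ 0  0   0    1 ]
  [ 0  0   0  1/2 ]
ρ3 → ρ3 − 1/2·ρ2
  [ 1  4  -1  7/2 ]
  [ 0  0   0    1 ]
  [ 0  0   0    0 ]
ρ1 → ρ1 − 7/2·ρ2
  [ 1  4  -1  0 ]
  [ 0  0   0  1 ]
  [ 0  0   0  0 ]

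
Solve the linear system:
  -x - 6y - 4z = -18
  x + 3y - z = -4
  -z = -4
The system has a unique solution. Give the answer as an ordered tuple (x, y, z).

(-2, 2/3, 4)

Form the augmented matrix and row-reduce:
  [ -1  -6  -4  |  -18 ]
  [  1   3  -1  |   -4 ]
  [  0   0  -1  |   -4 ]
R1 ← -1·R1
R2 ← R2 − R1
R2 ← -1/3·R2
R3 ← -1·R3
R2 ← R2 − 5/3·R3
R1 ← R1 − 4·R3
R1 ← R1 − 6·R2
Reading off the last column: x = -2, y = 2/3, z = 4.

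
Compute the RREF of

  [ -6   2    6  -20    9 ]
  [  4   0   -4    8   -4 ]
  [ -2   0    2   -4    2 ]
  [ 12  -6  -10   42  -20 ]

[[1, 0, 0, -1, -1/2], [0, 1, 0, -4, 3/2], [0, 0, 1, -3, 1/2], [0, 0, 0, 0, 0]]

R1 := -1/6·R1
R2 := R2 − 4·R1
R3 := R3 + 2·R1
R4 := R4 − 12·R1
R2 := 3/4·R2
R3 := R3 + 2/3·R2
R4 := R4 + 2·R2
R3 ↔ R4
R3 := 1/2·R3
R1 := R1 + R3
R1 := R1 + 1/3·R2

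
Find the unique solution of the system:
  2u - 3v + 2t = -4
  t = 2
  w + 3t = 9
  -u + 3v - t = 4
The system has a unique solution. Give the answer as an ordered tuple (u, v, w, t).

Form the augmented matrix and row-reduce:
  [  2  -3  0   2  |  -4 ]
  [  0   0  0   1  |   2 ]
  [  0   0  1   3  |   9 ]
  [ -1   3  0  -1  |   4 ]
ρ1 ← 1/2·ρ1
  [  1  -3/2  0   1  |  -2 ]
  [  0     0  0   1  |   2 ]
  [  0     0  1   3  |   9 ]
  [ -1     3  0  -1  |   4 ]
ρ4 ← ρ4 + ρ1
  [ 1  -3/2  0  1  |  -2 ]
  [ 0     0  0  1  |   2 ]
  [ 0     0  1  3  |   9 ]
  [ 0   3/2  0  0  |   2 ]
ρ2 <-> ρ4
  [ 1  -3/2  0  1  |  -2 ]
  [ 0   3/2  0  0  |   2 ]
  [ 0     0  1  3  |   9 ]
  [ 0     0  0  1  |   2 ]
ρ2 ← 2/3·ρ2
  [ 1  -3/2  0  1  |   -2 ]
  [ 0     1  0  0  |  4/3 ]
  [ 0     0  1  3  |    9 ]
  [ 0     0  0  1  |    2 ]
ρ3 ← ρ3 − 3·ρ4
  [ 1  -3/2  0  1  |   -2 ]
  [ 0     1  0  0  |  4/3 ]
  [ 0     0  1  0  |    3 ]
  [ 0     0  0  1  |    2 ]
ρ1 ← ρ1 − ρ4
  [ 1  -3/2  0  0  |   -4 ]
  [ 0     1  0  0  |  4/3 ]
  [ 0     0  1  0  |    3 ]
  [ 0     0  0  1  |    2 ]
ρ1 ← ρ1 + 3/2·ρ2
  [ 1  0  0  0  |   -2 ]
  [ 0  1  0  0  |  4/3 ]
  [ 0  0  1  0  |    3 ]
  [ 0  0  0  1  |    2 ]
Reading off the last column: u = -2, v = 4/3, w = 3, t = 2.

(-2, 4/3, 3, 2)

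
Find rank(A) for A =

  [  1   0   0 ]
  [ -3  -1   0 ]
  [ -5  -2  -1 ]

ρ2 -> ρ2 + 3·ρ1
  [  1   0   0 ]
  [  0  -1   0 ]
  [ -5  -2  -1 ]
ρ3 -> ρ3 + 5·ρ1
  [ 1   0   0 ]
  [ 0  -1   0 ]
  [ 0  -2  -1 ]
ρ2 -> -1·ρ2
  [ 1   0   0 ]
  [ 0   1   0 ]
  [ 0  -2  -1 ]
ρ3 -> ρ3 + 2·ρ2
  [ 1  0   0 ]
  [ 0  1   0 ]
  [ 0  0  -1 ]
ρ3 -> -1·ρ3
  [ 1  0  0 ]
  [ 0  1  0 ]
  [ 0  0  1 ]
The reduced form has 3 nonzero rows.

rank = 3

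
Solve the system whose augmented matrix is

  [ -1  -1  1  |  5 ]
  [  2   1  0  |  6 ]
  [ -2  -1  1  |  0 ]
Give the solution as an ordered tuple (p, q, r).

ρ1 ← -1·ρ1
  [  1   1  -1  |  -5 ]
  [  2   1   0  |   6 ]
  [ -2  -1   1  |   0 ]
ρ2 ← ρ2 − 2·ρ1
  [  1   1  -1  |  -5 ]
  [  0  -1   2  |  16 ]
  [ -2  -1   1  |   0 ]
ρ3 ← ρ3 + 2·ρ1
  [ 1   1  -1  |   -5 ]
  [ 0  -1   2  |   16 ]
  [ 0   1  -1  |  -10 ]
ρ2 ← -1·ρ2
  [ 1  1  -1  |   -5 ]
  [ 0  1  -2  |  -16 ]
  [ 0  1  -1  |  -10 ]
ρ3 ← ρ3 − ρ2
  [ 1  1  -1  |   -5 ]
  [ 0  1  -2  |  -16 ]
  [ 0  0   1  |    6 ]
ρ2 ← ρ2 + 2·ρ3
  [ 1  1  -1  |  -5 ]
  [ 0  1   0  |  -4 ]
  [ 0  0   1  |   6 ]
ρ1 ← ρ1 + ρ3
  [ 1  1  0  |   1 ]
  [ 0  1  0  |  -4 ]
  [ 0  0  1  |   6 ]
ρ1 ← ρ1 − ρ2
  [ 1  0  0  |   5 ]
  [ 0  1  0  |  -4 ]
  [ 0  0  1  |   6 ]
Reading off the last column: p = 5, q = -4, r = 6.

(5, -4, 6)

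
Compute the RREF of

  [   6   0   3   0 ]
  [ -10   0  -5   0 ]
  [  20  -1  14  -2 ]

ρ1 := 1/6·ρ1
  [   1   0  1/2   0 ]
  [ -10   0   -5   0 ]
  [  20  -1   14  -2 ]
ρ2 := ρ2 + 10·ρ1
  [  1   0  1/2   0 ]
  [  0   0    0   0 ]
  [ 20  -1   14  -2 ]
ρ3 := ρ3 − 20·ρ1
  [ 1   0  1/2   0 ]
  [ 0   0    0   0 ]
  [ 0  -1    4  -2 ]
ρ2 <-> ρ3
  [ 1   0  1/2   0 ]
  [ 0  -1    4  -2 ]
  [ 0   0    0   0 ]
ρ2 := -1·ρ2
  [ 1  0  1/2  0 ]
  [ 0  1   -4  2 ]
  [ 0  0    0  0 ]

[[1, 0, 1/2, 0], [0, 1, -4, 2], [0, 0, 0, 0]]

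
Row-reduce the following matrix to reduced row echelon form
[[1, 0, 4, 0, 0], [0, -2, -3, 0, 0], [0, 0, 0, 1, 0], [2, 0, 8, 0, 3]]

R4 → R4 − 2·R1
  [ 1   0   4  0  0 ]
  [ 0  -2  -3  0  0 ]
  [ 0   0   0  1  0 ]
  [ 0   0   0  0  3 ]
R2 → -1/2·R2
  [ 1  0    4  0  0 ]
  [ 0  1  3/2  0  0 ]
  [ 0  0    0  1  0 ]
  [ 0  0    0  0  3 ]
R4 → 1/3·R4
  [ 1  0    4  0  0 ]
  [ 0  1  3/2  0  0 ]
  [ 0  0    0  1  0 ]
  [ 0  0    0  0  1 ]

[[1, 0, 4, 0, 0], [0, 1, 3/2, 0, 0], [0, 0, 0, 1, 0], [0, 0, 0, 0, 1]]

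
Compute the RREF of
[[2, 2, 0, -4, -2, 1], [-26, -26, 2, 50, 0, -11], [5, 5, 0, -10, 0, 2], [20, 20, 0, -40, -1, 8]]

R1 -> 1/2·R1
  [   1    1  0   -2  -1  1/2 ]
  [ -26  -26  2   50   0  -11 ]
  [   5    5  0  -10   0    2 ]
  [  20   20  0  -40  -1    8 ]
R2 -> R2 + 26·R1
  [  1   1  0   -2   -1  1/2 ]
  [  0   0  2   -2  -26    2 ]
  [  5   5  0  -10    0    2 ]
  [ 20  20  0  -40   -1    8 ]
R3 -> R3 − 5·R1
  [  1   1  0   -2   -1   1/2 ]
  [  0   0  2   -2  -26     2 ]
  [  0   0  0    0    5  -1/2 ]
  [ 20  20  0  -40   -1     8 ]
R4 -> R4 − 20·R1
  [ 1  1  0  -2   -1   1/2 ]
  [ 0  0  2  -2  -26     2 ]
  [ 0  0  0   0    5  -1/2 ]
  [ 0  0  0   0   19    -2 ]
R2 -> 1/2·R2
  [ 1  1  0  -2   -1   1/2 ]
  [ 0  0  1  -1  -13     1 ]
  [ 0  0  0   0    5  -1/2 ]
  [ 0  0  0   0   19    -2 ]
R3 -> 1/5·R3
  [ 1  1  0  -2   -1    1/2 ]
  [ 0  0  1  -1  -13      1 ]
  [ 0  0  0   0    1  -1/10 ]
  [ 0  0  0   0   19     -2 ]
R4 -> R4 − 19·R3
  [ 1  1  0  -2   -1    1/2 ]
  [ 0  0  1  -1  -13      1 ]
  [ 0  0  0   0    1  -1/10 ]
  [ 0  0  0   0    0  -1/10 ]
R4 -> -10·R4
  [ 1  1  0  -2   -1    1/2 ]
  [ 0  0  1  -1  -13      1 ]
  [ 0  0  0   0    1  -1/10 ]
  [ 0  0  0   0    0      1 ]
R3 -> R3 + 1/10·R4
  [ 1  1  0  -2   -1  1/2 ]
  [ 0  0  1  -1  -13    1 ]
  [ 0  0  0   0    1    0 ]
  [ 0  0  0   0    0    1 ]
R2 -> R2 − R4
  [ 1  1  0  -2   -1  1/2 ]
  [ 0  0  1  -1  -13    0 ]
  [ 0  0  0   0    1    0 ]
  [ 0  0  0   0    0    1 ]
R1 -> R1 − 1/2·R4
  [ 1  1  0  -2   -1  0 ]
  [ 0  0  1  -1  -13  0 ]
  [ 0  0  0   0    1  0 ]
  [ 0  0  0   0    0  1 ]
R2 -> R2 + 13·R3
  [ 1  1  0  -2  -1  0 ]
  [ 0  0  1  -1   0  0 ]
  [ 0  0  0   0   1  0 ]
  [ 0  0  0   0   0  1 ]
R1 -> R1 + R3
  [ 1  1  0  -2  0  0 ]
  [ 0  0  1  -1  0  0 ]
  [ 0  0  0   0  1  0 ]
  [ 0  0  0   0  0  1 ]

[[1, 1, 0, -2, 0, 0], [0, 0, 1, -1, 0, 0], [0, 0, 0, 0, 1, 0], [0, 0, 0, 0, 0, 1]]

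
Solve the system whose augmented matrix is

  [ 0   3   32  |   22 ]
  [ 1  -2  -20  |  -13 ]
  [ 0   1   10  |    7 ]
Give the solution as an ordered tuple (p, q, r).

r1 <=> r2
  [ 1  -2  -20  |  -13 ]
  [ 0   3   32  |   22 ]
  [ 0   1   10  |    7 ]
r2 := 1/3·r2
  [ 1  -2   -20  |   -13 ]
  [ 0   1  32/3  |  22/3 ]
  [ 0   1    10  |     7 ]
r3 := r3 − r2
  [ 1  -2   -20  |   -13 ]
  [ 0   1  32/3  |  22/3 ]
  [ 0   0  -2/3  |  -1/3 ]
r3 := -3/2·r3
  [ 1  -2   -20  |   -13 ]
  [ 0   1  32/3  |  22/3 ]
  [ 0   0     1  |   1/2 ]
r2 := r2 − 32/3·r3
  [ 1  -2  -20  |  -13 ]
  [ 0   1    0  |    2 ]
  [ 0   0    1  |  1/2 ]
r1 := r1 + 20·r3
  [ 1  -2  0  |   -3 ]
  [ 0   1  0  |    2 ]
  [ 0   0  1  |  1/2 ]
r1 := r1 + 2·r2
  [ 1  0  0  |    1 ]
  [ 0  1  0  |    2 ]
  [ 0  0  1  |  1/2 ]
Reading off the last column: p = 1, q = 2, r = 1/2.

(1, 2, 1/2)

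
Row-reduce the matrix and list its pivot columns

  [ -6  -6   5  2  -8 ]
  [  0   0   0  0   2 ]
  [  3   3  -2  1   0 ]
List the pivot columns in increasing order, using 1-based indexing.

R1 → -1/6·R1
  [ 1  1  -5/6  -1/3  4/3 ]
  [ 0  0     0     0    2 ]
  [ 3  3    -2     1    0 ]
R3 → R3 − 3·R1
  [ 1  1  -5/6  -1/3  4/3 ]
  [ 0  0     0     0    2 ]
  [ 0  0   1/2     2   -4 ]
R2 <=> R3
  [ 1  1  -5/6  -1/3  4/3 ]
  [ 0  0   1/2     2   -4 ]
  [ 0  0     0     0    2 ]
R2 → 2·R2
  [ 1  1  -5/6  -1/3  4/3 ]
  [ 0  0     1     4   -8 ]
  [ 0  0     0     0    2 ]
R3 → 1/2·R3
  [ 1  1  -5/6  -1/3  4/3 ]
  [ 0  0     1     4   -8 ]
  [ 0  0     0     0    1 ]
R2 → R2 + 8·R3
  [ 1  1  -5/6  -1/3  4/3 ]
  [ 0  0     1     4    0 ]
  [ 0  0     0     0    1 ]
R1 → R1 − 4/3·R3
  [ 1  1  -5/6  -1/3  0 ]
  [ 0  0     1     4  0 ]
  [ 0  0     0     0  1 ]
R1 → R1 + 5/6·R2
  [ 1  1  0  3  0 ]
  [ 0  0  1  4  0 ]
  [ 0  0  0  0  1 ]
Pivot columns are the columns containing a leading 1.

1, 3, 5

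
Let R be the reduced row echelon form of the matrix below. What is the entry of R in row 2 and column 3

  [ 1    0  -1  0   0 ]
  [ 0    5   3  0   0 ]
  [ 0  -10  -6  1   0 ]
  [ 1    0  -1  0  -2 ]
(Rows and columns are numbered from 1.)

3/5

ρ4 -> ρ4 − ρ1
  [ 1    0  -1  0   0 ]
  [ 0    5   3  0   0 ]
  [ 0  -10  -6  1   0 ]
  [ 0    0   0  0  -2 ]
ρ2 -> 1/5·ρ2
  [ 1    0   -1  0   0 ]
  [ 0    1  3/5  0   0 ]
  [ 0  -10   -6  1   0 ]
  [ 0    0    0  0  -2 ]
ρ3 -> ρ3 + 10·ρ2
  [ 1  0   -1  0   0 ]
  [ 0  1  3/5  0   0 ]
  [ 0  0    0  1   0 ]
  [ 0  0    0  0  -2 ]
ρ4 -> -1/2·ρ4
  [ 1  0   -1  0  0 ]
  [ 0  1  3/5  0  0 ]
  [ 0  0    0  1  0 ]
  [ 0  0    0  0  1 ]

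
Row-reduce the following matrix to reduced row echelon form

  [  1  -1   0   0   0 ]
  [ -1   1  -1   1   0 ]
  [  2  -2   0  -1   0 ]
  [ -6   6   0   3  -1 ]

[[1, -1, 0, 0, 0], [0, 0, 1, 0, 0], [0, 0, 0, 1, 0], [0, 0, 0, 0, 1]]

R2 ← R2 + R1
  [  1  -1   0   0   0 ]
  [  0   0  -1   1   0 ]
  [  2  -2   0  -1   0 ]
  [ -6   6   0   3  -1 ]
R3 ← R3 − 2·R1
  [  1  -1   0   0   0 ]
  [  0   0  -1   1   0 ]
  [  0   0   0  -1   0 ]
  [ -6   6   0   3  -1 ]
R4 ← R4 + 6·R1
  [ 1  -1   0   0   0 ]
  [ 0   0  -1   1   0 ]
  [ 0   0   0  -1   0 ]
  [ 0   0   0   3  -1 ]
R2 ← -1·R2
  [ 1  -1  0   0   0 ]
  [ 0   0  1  -1   0 ]
  [ 0   0  0  -1   0 ]
  [ 0   0  0   3  -1 ]
R3 ← -1·R3
  [ 1  -1  0   0   0 ]
  [ 0   0  1  -1   0 ]
  [ 0   0  0   1   0 ]
  [ 0   0  0   3  -1 ]
R4 ← R4 − 3·R3
  [ 1  -1  0   0   0 ]
  [ 0   0  1  -1   0 ]
  [ 0   0  0   1   0 ]
  [ 0   0  0   0  -1 ]
R4 ← -1·R4
  [ 1  -1  0   0  0 ]
  [ 0   0  1  -1  0 ]
  [ 0   0  0   1  0 ]
  [ 0   0  0   0  1 ]
R2 ← R2 + R3
  [ 1  -1  0  0  0 ]
  [ 0   0  1  0  0 ]
  [ 0   0  0  1  0 ]
  [ 0   0  0  0  1 ]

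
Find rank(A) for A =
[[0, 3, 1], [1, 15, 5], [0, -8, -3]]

R1 ↔ R2
  [ 1  15   5 ]
  [ 0   3   1 ]
  [ 0  -8  -3 ]
R2 → 1/3·R2
  [ 1  15    5 ]
  [ 0   1  1/3 ]
  [ 0  -8   -3 ]
R3 → R3 + 8·R2
  [ 1  15     5 ]
  [ 0   1   1/3 ]
  [ 0   0  -1/3 ]
R3 → -3·R3
  [ 1  15    5 ]
  [ 0   1  1/3 ]
  [ 0   0    1 ]
R2 → R2 − 1/3·R3
  [ 1  15  5 ]
  [ 0   1  0 ]
  [ 0   0  1 ]
R1 → R1 − 5·R3
  [ 1  15  0 ]
  [ 0   1  0 ]
  [ 0   0  1 ]
R1 → R1 − 15·R2
  [ 1  0  0 ]
  [ 0  1  0 ]
  [ 0  0  1 ]
The reduced form has 3 nonzero rows.

rank = 3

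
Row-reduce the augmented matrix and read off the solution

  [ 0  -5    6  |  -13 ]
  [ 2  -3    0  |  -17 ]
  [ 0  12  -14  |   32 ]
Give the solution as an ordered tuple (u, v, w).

(-1, 5, 2)

r1 ↔ r2
  [ 2  -3    0  |  -17 ]
  [ 0  -5    6  |  -13 ]
  [ 0  12  -14  |   32 ]
r1 := 1/2·r1
  [ 1  -3/2    0  |  -17/2 ]
  [ 0    -5    6  |    -13 ]
  [ 0    12  -14  |     32 ]
r2 := -1/5·r2
  [ 1  -3/2     0  |  -17/2 ]
  [ 0     1  -6/5  |   13/5 ]
  [ 0    12   -14  |     32 ]
r3 := r3 − 12·r2
  [ 1  -3/2     0  |  -17/2 ]
  [ 0     1  -6/5  |   13/5 ]
  [ 0     0   2/5  |    4/5 ]
r3 := 5/2·r3
  [ 1  -3/2     0  |  -17/2 ]
  [ 0     1  -6/5  |   13/5 ]
  [ 0     0     1  |      2 ]
r2 := r2 + 6/5·r3
  [ 1  -3/2  0  |  -17/2 ]
  [ 0     1  0  |      5 ]
  [ 0     0  1  |      2 ]
r1 := r1 + 3/2·r2
  [ 1  0  0  |  -1 ]
  [ 0  1  0  |   5 ]
  [ 0  0  1  |   2 ]
Reading off the last column: u = -1, v = 5, w = 2.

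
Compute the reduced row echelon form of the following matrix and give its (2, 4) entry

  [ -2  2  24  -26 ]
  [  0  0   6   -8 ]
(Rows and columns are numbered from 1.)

r1 ← -1/2·r1
  [ 1  -1  -12  13 ]
  [ 0   0    6  -8 ]
r2 ← 1/6·r2
  [ 1  -1  -12    13 ]
  [ 0   0    1  -4/3 ]
r1 ← r1 + 12·r2
  [ 1  -1  0    -3 ]
  [ 0   0  1  -4/3 ]

-4/3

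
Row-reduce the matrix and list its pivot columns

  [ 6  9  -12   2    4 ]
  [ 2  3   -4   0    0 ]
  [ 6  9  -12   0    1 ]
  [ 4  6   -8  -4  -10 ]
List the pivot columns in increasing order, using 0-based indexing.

Multiply R1 by 1/6.
  [ 1  3/2   -2  1/3  2/3 ]
  [ 2    3   -4    0    0 ]
  [ 6    9  -12    0    1 ]
  [ 4    6   -8   -4  -10 ]
Subtract 2 times R1 from R2.
  [ 1  3/2   -2   1/3   2/3 ]
  [ 0    0    0  -2/3  -4/3 ]
  [ 6    9  -12     0     1 ]
  [ 4    6   -8    -4   -10 ]
Subtract 6 times R1 from R3.
  [ 1  3/2  -2   1/3   2/3 ]
  [ 0    0   0  -2/3  -4/3 ]
  [ 0    0   0    -2    -3 ]
  [ 4    6  -8    -4   -10 ]
Subtract 4 times R1 from R4.
  [ 1  3/2  -2    1/3    2/3 ]
  [ 0    0   0   -2/3   -4/3 ]
  [ 0    0   0     -2     -3 ]
  [ 0    0   0  -16/3  -38/3 ]
Multiply R2 by -3/2.
  [ 1  3/2  -2    1/3    2/3 ]
  [ 0    0   0      1      2 ]
  [ 0    0   0     -2     -3 ]
  [ 0    0   0  -16/3  -38/3 ]
Add 2 times R2 to R3.
  [ 1  3/2  -2    1/3    2/3 ]
  [ 0    0   0      1      2 ]
  [ 0    0   0      0      1 ]
  [ 0    0   0  -16/3  -38/3 ]
Add 16/3 times R2 to R4.
  [ 1  3/2  -2  1/3  2/3 ]
  [ 0    0   0    1    2 ]
  [ 0    0   0    0    1 ]
  [ 0    0   0    0   -2 ]
Add 2 times R3 to R4.
  [ 1  3/2  -2  1/3  2/3 ]
  [ 0    0   0    1    2 ]
  [ 0    0   0    0    1 ]
  [ 0    0   0    0    0 ]
Subtract 2 times R3 from R2.
  [ 1  3/2  -2  1/3  2/3 ]
  [ 0    0   0    1    0 ]
  [ 0    0   0    0    1 ]
  [ 0    0   0    0    0 ]
Subtract 2/3 times R3 from R1.
  [ 1  3/2  -2  1/3  0 ]
  [ 0    0   0    1  0 ]
  [ 0    0   0    0  1 ]
  [ 0    0   0    0  0 ]
Subtract 1/3 times R2 from R1.
  [ 1  3/2  -2  0  0 ]
  [ 0    0   0  1  0 ]
  [ 0    0   0  0  1 ]
  [ 0    0   0  0  0 ]
Pivot columns are the columns containing a leading 1.

0, 3, 4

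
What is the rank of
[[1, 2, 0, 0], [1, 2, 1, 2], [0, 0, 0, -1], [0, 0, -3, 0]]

rank = 3

R2 ← R2 − R1
  [ 1  2   0   0 ]
  [ 0  0   1   2 ]
  [ 0  0   0  -1 ]
  [ 0  0  -3   0 ]
R4 ← R4 + 3·R2
  [ 1  2  0   0 ]
  [ 0  0  1   2 ]
  [ 0  0  0  -1 ]
  [ 0  0  0   6 ]
R3 ← -1·R3
  [ 1  2  0  0 ]
  [ 0  0  1  2 ]
  [ 0  0  0  1 ]
  [ 0  0  0  6 ]
R4 ← R4 − 6·R3
  [ 1  2  0  0 ]
  [ 0  0  1  2 ]
  [ 0  0  0  1 ]
  [ 0  0  0  0 ]
R2 ← R2 − 2·R3
  [ 1  2  0  0 ]
  [ 0  0  1  0 ]
  [ 0  0  0  1 ]
  [ 0  0  0  0 ]
The reduced form has 3 nonzero rows.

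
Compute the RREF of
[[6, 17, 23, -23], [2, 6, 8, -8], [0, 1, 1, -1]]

[[1, 0, 1, -1], [0, 1, 1, -1], [0, 0, 0, 0]]

r1 -> 1/6·r1
  [ 1  17/6  23/6  -23/6 ]
  [ 2     6     8     -8 ]
  [ 0     1     1     -1 ]
r2 -> r2 − 2·r1
  [ 1  17/6  23/6  -23/6 ]
  [ 0   1/3   1/3   -1/3 ]
  [ 0     1     1     -1 ]
r2 -> 3·r2
  [ 1  17/6  23/6  -23/6 ]
  [ 0     1     1     -1 ]
  [ 0     1     1     -1 ]
r3 -> r3 − r2
  [ 1  17/6  23/6  -23/6 ]
  [ 0     1     1     -1 ]
  [ 0     0     0      0 ]
r1 -> r1 − 17/6·r2
  [ 1  0  1  -1 ]
  [ 0  1  1  -1 ]
  [ 0  0  0   0 ]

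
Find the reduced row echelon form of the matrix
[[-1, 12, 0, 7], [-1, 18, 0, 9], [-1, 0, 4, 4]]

ρ1 := -1·ρ1
  [  1  -12  0  -7 ]
  [ -1   18  0   9 ]
  [ -1    0  4   4 ]
ρ2 := ρ2 + ρ1
  [  1  -12  0  -7 ]
  [  0    6  0   2 ]
  [ -1    0  4   4 ]
ρ3 := ρ3 + ρ1
  [ 1  -12  0  -7 ]
  [ 0    6  0   2 ]
  [ 0  -12  4  -3 ]
ρ2 := 1/6·ρ2
  [ 1  -12  0   -7 ]
  [ 0    1  0  1/3 ]
  [ 0  -12  4   -3 ]
ρ3 := ρ3 + 12·ρ2
  [ 1  -12  0   -7 ]
  [ 0    1  0  1/3 ]
  [ 0    0  4    1 ]
ρ3 := 1/4·ρ3
  [ 1  -12  0   -7 ]
  [ 0    1  0  1/3 ]
  [ 0    0  1  1/4 ]
ρ1 := ρ1 + 12·ρ2
  [ 1  0  0   -3 ]
  [ 0  1  0  1/3 ]
  [ 0  0  1  1/4 ]

[[1, 0, 0, -3], [0, 1, 0, 1/3], [0, 0, 1, 1/4]]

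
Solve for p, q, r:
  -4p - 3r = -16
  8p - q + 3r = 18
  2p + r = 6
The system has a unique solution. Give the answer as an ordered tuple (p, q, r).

Form the augmented matrix and row-reduce:
  [ -4   0  -3  |  -16 ]
  [  8  -1   3  |   18 ]
  [  2   0   1  |    6 ]
r1 → -1/4·r1
r2 → r2 − 8·r1
r3 → r3 − 2·r1
r2 → -1·r2
r3 → -2·r3
r2 → r2 − 3·r3
r1 → r1 − 3/4·r3
Reading off the last column: p = 1, q = 2, r = 4.

(1, 2, 4)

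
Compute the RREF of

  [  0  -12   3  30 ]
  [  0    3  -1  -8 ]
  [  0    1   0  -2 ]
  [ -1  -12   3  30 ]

r1 <-> r4
r1 := -1·r1
r2 := 1/3·r2
r3 := r3 − r2
r4 := r4 + 12·r2
r3 := 3·r3
r4 := r4 + r3
r2 := r2 + 1/3·r3
r1 := r1 + 3·r3
r1 := r1 − 12·r2

[[1, 0, 0, 0], [0, 1, 0, -2], [0, 0, 1, 2], [0, 0, 0, 0]]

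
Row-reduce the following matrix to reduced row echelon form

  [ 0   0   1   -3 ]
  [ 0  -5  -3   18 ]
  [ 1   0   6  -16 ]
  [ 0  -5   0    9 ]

[[1, 0, 0, 2], [0, 1, 0, -9/5], [0, 0, 1, -3], [0, 0, 0, 0]]

R1 ↔ R3
  [ 1   0   6  -16 ]
  [ 0  -5  -3   18 ]
  [ 0   0   1   -3 ]
  [ 0  -5   0    9 ]
R2 -> -1/5·R2
  [ 1   0    6    -16 ]
  [ 0   1  3/5  -18/5 ]
  [ 0   0    1     -3 ]
  [ 0  -5    0      9 ]
R4 -> R4 + 5·R2
  [ 1  0    6    -16 ]
  [ 0  1  3/5  -18/5 ]
  [ 0  0    1     -3 ]
  [ 0  0    3     -9 ]
R4 -> R4 − 3·R3
  [ 1  0    6    -16 ]
  [ 0  1  3/5  -18/5 ]
  [ 0  0    1     -3 ]
  [ 0  0    0      0 ]
R2 -> R2 − 3/5·R3
  [ 1  0  6   -16 ]
  [ 0  1  0  -9/5 ]
  [ 0  0  1    -3 ]
  [ 0  0  0     0 ]
R1 -> R1 − 6·R3
  [ 1  0  0     2 ]
  [ 0  1  0  -9/5 ]
  [ 0  0  1    -3 ]
  [ 0  0  0     0 ]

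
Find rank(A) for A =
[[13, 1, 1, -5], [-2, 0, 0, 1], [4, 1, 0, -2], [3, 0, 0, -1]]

ρ1 ← 1/13·ρ1
  [  1  1/13  1/13  -5/13 ]
  [ -2     0     0      1 ]
  [  4     1     0     -2 ]
  [  3     0     0     -1 ]
ρ2 ← ρ2 + 2·ρ1
  [ 1  1/13  1/13  -5/13 ]
  [ 0  2/13  2/13   3/13 ]
  [ 4     1     0     -2 ]
  [ 3     0     0     -1 ]
ρ3 ← ρ3 − 4·ρ1
  [ 1  1/13   1/13  -5/13 ]
  [ 0  2/13   2/13   3/13 ]
  [ 0  9/13  -4/13  -6/13 ]
  [ 3     0      0     -1 ]
ρ4 ← ρ4 − 3·ρ1
  [ 1   1/13   1/13  -5/13 ]
  [ 0   2/13   2/13   3/13 ]
  [ 0   9/13  -4/13  -6/13 ]
  [ 0  -3/13  -3/13   2/13 ]
ρ2 ← 13/2·ρ2
  [ 1   1/13   1/13  -5/13 ]
  [ 0      1      1    3/2 ]
  [ 0   9/13  -4/13  -6/13 ]
  [ 0  -3/13  -3/13   2/13 ]
ρ3 ← ρ3 − 9/13·ρ2
  [ 1   1/13   1/13  -5/13 ]
  [ 0      1      1    3/2 ]
  [ 0      0     -1   -3/2 ]
  [ 0  -3/13  -3/13   2/13 ]
ρ4 ← ρ4 + 3/13·ρ2
  [ 1  1/13  1/13  -5/13 ]
  [ 0     1     1    3/2 ]
  [ 0     0    -1   -3/2 ]
  [ 0     0     0    1/2 ]
ρ3 ← -1·ρ3
  [ 1  1/13  1/13  -5/13 ]
  [ 0     1     1    3/2 ]
  [ 0     0     1    3/2 ]
  [ 0     0     0    1/2 ]
ρ4 ← 2·ρ4
  [ 1  1/13  1/13  -5/13 ]
  [ 0     1     1    3/2 ]
  [ 0     0     1    3/2 ]
  [ 0     0     0      1 ]
ρ3 ← ρ3 − 3/2·ρ4
  [ 1  1/13  1/13  -5/13 ]
  [ 0     1     1    3/2 ]
  [ 0     0     1      0 ]
  [ 0     0     0      1 ]
ρ2 ← ρ2 − 3/2·ρ4
  [ 1  1/13  1/13  -5/13 ]
  [ 0     1     1      0 ]
  [ 0     0     1      0 ]
  [ 0     0     0      1 ]
ρ1 ← ρ1 + 5/13·ρ4
  [ 1  1/13  1/13  0 ]
  [ 0     1     1  0 ]
  [ 0     0     1  0 ]
  [ 0     0     0  1 ]
ρ2 ← ρ2 − ρ3
  [ 1  1/13  1/13  0 ]
  [ 0     1     0  0 ]
  [ 0     0     1  0 ]
  [ 0     0     0  1 ]
ρ1 ← ρ1 − 1/13·ρ3
  [ 1  1/13  0  0 ]
  [ 0     1  0  0 ]
  [ 0     0  1  0 ]
  [ 0     0  0  1 ]
ρ1 ← ρ1 − 1/13·ρ2
  [ 1  0  0  0 ]
  [ 0  1  0  0 ]
  [ 0  0  1  0 ]
  [ 0  0  0  1 ]
The reduced form has 4 nonzero rows.

rank = 4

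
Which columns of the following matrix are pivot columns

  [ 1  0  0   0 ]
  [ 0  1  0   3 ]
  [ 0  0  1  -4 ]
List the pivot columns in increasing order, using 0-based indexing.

0, 1, 2

Pivot columns are the columns containing a leading 1.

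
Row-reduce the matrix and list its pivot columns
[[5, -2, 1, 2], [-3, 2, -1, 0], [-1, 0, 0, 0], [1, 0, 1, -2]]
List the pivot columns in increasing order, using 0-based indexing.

r1 -> 1/5·r1
  [  1  -2/5  1/5  2/5 ]
  [ -3     2   -1    0 ]
  [ -1     0    0    0 ]
  [  1     0    1   -2 ]
r2 -> r2 + 3·r1
  [  1  -2/5   1/5  2/5 ]
  [  0   4/5  -2/5  6/5 ]
  [ -1     0     0    0 ]
  [  1     0     1   -2 ]
r3 -> r3 + r1
  [ 1  -2/5   1/5  2/5 ]
  [ 0   4/5  -2/5  6/5 ]
  [ 0  -2/5   1/5  2/5 ]
  [ 1     0     1   -2 ]
r4 -> r4 − r1
  [ 1  -2/5   1/5    2/5 ]
  [ 0   4/5  -2/5    6/5 ]
  [ 0  -2/5   1/5    2/5 ]
  [ 0   2/5   4/5  -12/5 ]
r2 -> 5/4·r2
  [ 1  -2/5   1/5    2/5 ]
  [ 0     1  -1/2    3/2 ]
  [ 0  -2/5   1/5    2/5 ]
  [ 0   2/5   4/5  -12/5 ]
r3 -> r3 + 2/5·r2
  [ 1  -2/5   1/5    2/5 ]
  [ 0     1  -1/2    3/2 ]
  [ 0     0     0      1 ]
  [ 0   2/5   4/5  -12/5 ]
r4 -> r4 − 2/5·r2
  [ 1  -2/5   1/5  2/5 ]
  [ 0     1  -1/2  3/2 ]
  [ 0     0     0    1 ]
  [ 0     0     1   -3 ]
r3 ↔ r4
  [ 1  -2/5   1/5  2/5 ]
  [ 0     1  -1/2  3/2 ]
  [ 0     0     1   -3 ]
  [ 0     0     0    1 ]
r3 -> r3 + 3·r4
  [ 1  -2/5   1/5  2/5 ]
  [ 0     1  -1/2  3/2 ]
  [ 0     0     1    0 ]
  [ 0     0     0    1 ]
r2 -> r2 − 3/2·r4
  [ 1  -2/5   1/5  2/5 ]
  [ 0     1  -1/2    0 ]
  [ 0     0     1    0 ]
  [ 0     0     0    1 ]
r1 -> r1 − 2/5·r4
  [ 1  -2/5   1/5  0 ]
  [ 0     1  -1/2  0 ]
  [ 0     0     1  0 ]
  [ 0     0     0  1 ]
r2 -> r2 + 1/2·r3
  [ 1  -2/5  1/5  0 ]
  [ 0     1    0  0 ]
  [ 0     0    1  0 ]
  [ 0     0    0  1 ]
r1 -> r1 − 1/5·r3
  [ 1  -2/5  0  0 ]
  [ 0     1  0  0 ]
  [ 0     0  1  0 ]
  [ 0     0  0  1 ]
r1 -> r1 + 2/5·r2
  [ 1  0  0  0 ]
  [ 0  1  0  0 ]
  [ 0  0  1  0 ]
  [ 0  0  0  1 ]
Pivot columns are the columns containing a leading 1.

0, 1, 2, 3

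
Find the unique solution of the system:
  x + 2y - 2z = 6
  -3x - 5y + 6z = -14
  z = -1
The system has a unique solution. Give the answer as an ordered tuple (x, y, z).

(-4, 4, -1)

Form the augmented matrix and row-reduce:
  [  1   2  -2  |    6 ]
  [ -3  -5   6  |  -14 ]
  [  0   0   1  |   -1 ]
R2 ← R2 + 3·R1
  [ 1  2  -2  |   6 ]
  [ 0  1   0  |   4 ]
  [ 0  0   1  |  -1 ]
R1 ← R1 + 2·R3
  [ 1  2  0  |   4 ]
  [ 0  1  0  |   4 ]
  [ 0  0  1  |  -1 ]
R1 ← R1 − 2·R2
  [ 1  0  0  |  -4 ]
  [ 0  1  0  |   4 ]
  [ 0  0  1  |  -1 ]
Reading off the last column: x = -4, y = 4, z = -1.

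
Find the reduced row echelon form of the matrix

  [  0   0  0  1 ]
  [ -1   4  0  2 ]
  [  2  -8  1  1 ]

R1 <-> R2
  [ -1   4  0  2 ]
  [  0   0  0  1 ]
  [  2  -8  1  1 ]
R1 ← -1·R1
  [ 1  -4  0  -2 ]
  [ 0   0  0   1 ]
  [ 2  -8  1   1 ]
R3 ← R3 − 2·R1
  [ 1  -4  0  -2 ]
  [ 0   0  0   1 ]
  [ 0   0  1   5 ]
R2 <-> R3
  [ 1  -4  0  -2 ]
  [ 0   0  1   5 ]
  [ 0   0  0   1 ]
R2 ← R2 − 5·R3
  [ 1  -4  0  -2 ]
  [ 0   0  1   0 ]
  [ 0   0  0   1 ]
R1 ← R1 + 2·R3
  [ 1  -4  0  0 ]
  [ 0   0  1  0 ]
  [ 0   0  0  1 ]

[[1, -4, 0, 0], [0, 0, 1, 0], [0, 0, 0, 1]]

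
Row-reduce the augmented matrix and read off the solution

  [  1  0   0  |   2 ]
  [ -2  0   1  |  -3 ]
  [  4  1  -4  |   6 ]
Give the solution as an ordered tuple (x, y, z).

R2 := R2 + 2·R1
  [ 1  0   0  |  2 ]
  [ 0  0   1  |  1 ]
  [ 4  1  -4  |  6 ]
R3 := R3 − 4·R1
  [ 1  0   0  |   2 ]
  [ 0  0   1  |   1 ]
  [ 0  1  -4  |  -2 ]
R2 ↔ R3
  [ 1  0   0  |   2 ]
  [ 0  1  -4  |  -2 ]
  [ 0  0   1  |   1 ]
R2 := R2 + 4·R3
  [ 1  0  0  |  2 ]
  [ 0  1  0  |  2 ]
  [ 0  0  1  |  1 ]
Reading off the last column: x = 2, y = 2, z = 1.

(2, 2, 1)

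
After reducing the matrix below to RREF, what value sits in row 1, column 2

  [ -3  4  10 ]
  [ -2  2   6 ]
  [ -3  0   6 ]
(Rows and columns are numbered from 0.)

Multiply R1 by -1/3.
Add 2 times R1 to R2.
Add 3 times R1 to R3.
Multiply R2 by -3/2.
Add 4 times R2 to R3.
Add 4/3 times R2 to R1.

1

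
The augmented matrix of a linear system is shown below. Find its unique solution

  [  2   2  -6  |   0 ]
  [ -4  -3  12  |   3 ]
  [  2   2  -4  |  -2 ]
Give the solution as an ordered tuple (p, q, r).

(-6, 3, -1)

R1 → 1/2·R1
  [  1   1  -3  |   0 ]
  [ -4  -3  12  |   3 ]
  [  2   2  -4  |  -2 ]
R2 → R2 + 4·R1
  [ 1  1  -3  |   0 ]
  [ 0  1   0  |   3 ]
  [ 2  2  -4  |  -2 ]
R3 → R3 − 2·R1
  [ 1  1  -3  |   0 ]
  [ 0  1   0  |   3 ]
  [ 0  0   2  |  -2 ]
R3 → 1/2·R3
  [ 1  1  -3  |   0 ]
  [ 0  1   0  |   3 ]
  [ 0  0   1  |  -1 ]
R1 → R1 + 3·R3
  [ 1  1  0  |  -3 ]
  [ 0  1  0  |   3 ]
  [ 0  0  1  |  -1 ]
R1 → R1 − R2
  [ 1  0  0  |  -6 ]
  [ 0  1  0  |   3 ]
  [ 0  0  1  |  -1 ]
Reading off the last column: p = -6, q = 3, r = -1.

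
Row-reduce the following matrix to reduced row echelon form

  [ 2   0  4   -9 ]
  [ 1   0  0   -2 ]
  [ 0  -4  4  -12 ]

[[1, 0, 0, -2], [0, 1, 0, 7/4], [0, 0, 1, -5/4]]

R1 ← 1/2·R1
  [ 1   0  2  -9/2 ]
  [ 1   0  0    -2 ]
  [ 0  -4  4   -12 ]
R2 ← R2 − R1
  [ 1   0   2  -9/2 ]
  [ 0   0  -2   5/2 ]
  [ 0  -4   4   -12 ]
R2 <=> R3
  [ 1   0   2  -9/2 ]
  [ 0  -4   4   -12 ]
  [ 0   0  -2   5/2 ]
R2 ← -1/4·R2
  [ 1  0   2  -9/2 ]
  [ 0  1  -1     3 ]
  [ 0  0  -2   5/2 ]
R3 ← -1/2·R3
  [ 1  0   2  -9/2 ]
  [ 0  1  -1     3 ]
  [ 0  0   1  -5/4 ]
R2 ← R2 + R3
  [ 1  0  2  -9/2 ]
  [ 0  1  0   7/4 ]
  [ 0  0  1  -5/4 ]
R1 ← R1 − 2·R3
  [ 1  0  0    -2 ]
  [ 0  1  0   7/4 ]
  [ 0  0  1  -5/4 ]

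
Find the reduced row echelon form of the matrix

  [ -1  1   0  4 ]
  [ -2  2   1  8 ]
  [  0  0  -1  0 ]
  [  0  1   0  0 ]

r1 ← -1·r1
  [  1  -1   0  -4 ]
  [ -2   2   1   8 ]
  [  0   0  -1   0 ]
  [  0   1   0   0 ]
r2 ← r2 + 2·r1
  [ 1  -1   0  -4 ]
  [ 0   0   1   0 ]
  [ 0   0  -1   0 ]
  [ 0   1   0   0 ]
r2 <-> r4
  [ 1  -1   0  -4 ]
  [ 0   1   0   0 ]
  [ 0   0  -1   0 ]
  [ 0   0   1   0 ]
r3 ← -1·r3
  [ 1  -1  0  -4 ]
  [ 0   1  0   0 ]
  [ 0   0  1   0 ]
  [ 0   0  1   0 ]
r4 ← r4 − r3
  [ 1  -1  0  -4 ]
  [ 0   1  0   0 ]
  [ 0   0  1   0 ]
  [ 0   0  0   0 ]
r1 ← r1 + r2
  [ 1  0  0  -4 ]
  [ 0  1  0   0 ]
  [ 0  0  1   0 ]
  [ 0  0  0   0 ]

[[1, 0, 0, -4], [0, 1, 0, 0], [0, 0, 1, 0], [0, 0, 0, 0]]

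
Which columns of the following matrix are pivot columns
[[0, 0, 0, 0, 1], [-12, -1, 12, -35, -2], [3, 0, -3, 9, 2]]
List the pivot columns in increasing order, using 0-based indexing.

0, 1, 4

r1 ↔ r2
  [ -12  -1  12  -35  -2 ]
  [   0   0   0    0   1 ]
  [   3   0  -3    9   2 ]
r1 → -1/12·r1
  [ 1  1/12  -1  35/12  1/6 ]
  [ 0     0   0      0    1 ]
  [ 3     0  -3      9    2 ]
r3 → r3 − 3·r1
  [ 1  1/12  -1  35/12  1/6 ]
  [ 0     0   0      0    1 ]
  [ 0  -1/4   0    1/4  3/2 ]
r2 ↔ r3
  [ 1  1/12  -1  35/12  1/6 ]
  [ 0  -1/4   0    1/4  3/2 ]
  [ 0     0   0      0    1 ]
r2 → -4·r2
  [ 1  1/12  -1  35/12  1/6 ]
  [ 0     1   0     -1   -6 ]
  [ 0     0   0      0    1 ]
r2 → r2 + 6·r3
  [ 1  1/12  -1  35/12  1/6 ]
  [ 0     1   0     -1    0 ]
  [ 0     0   0      0    1 ]
r1 → r1 − 1/6·r3
  [ 1  1/12  -1  35/12  0 ]
  [ 0     1   0     -1  0 ]
  [ 0     0   0      0  1 ]
r1 → r1 − 1/12·r2
  [ 1  0  -1   3  0 ]
  [ 0  1   0  -1  0 ]
  [ 0  0   0   0  1 ]
Pivot columns are the columns containing a leading 1.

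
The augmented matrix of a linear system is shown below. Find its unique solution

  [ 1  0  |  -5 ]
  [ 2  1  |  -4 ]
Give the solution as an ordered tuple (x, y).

(-5, 6)

R2 := R2 − 2·R1
Reading off the last column: x = -5, y = 6.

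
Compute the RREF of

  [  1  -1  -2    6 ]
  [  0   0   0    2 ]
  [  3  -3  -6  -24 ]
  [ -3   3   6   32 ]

[[1, -1, -2, 0], [0, 0, 0, 1], [0, 0, 0, 0], [0, 0, 0, 0]]

Subtract 3 times ρ1 from ρ3.
  [  1  -1  -2    6 ]
  [  0   0   0    2 ]
  [  0   0   0  -42 ]
  [ -3   3   6   32 ]
Add 3 times ρ1 to ρ4.
  [ 1  -1  -2    6 ]
  [ 0   0   0    2 ]
  [ 0   0   0  -42 ]
  [ 0   0   0   50 ]
Multiply ρ2 by 1/2.
  [ 1  -1  -2    6 ]
  [ 0   0   0    1 ]
  [ 0   0   0  -42 ]
  [ 0   0   0   50 ]
Add 42 times ρ2 to ρ3.
  [ 1  -1  -2   6 ]
  [ 0   0   0   1 ]
  [ 0   0   0   0 ]
  [ 0   0   0  50 ]
Subtract 50 times ρ2 from ρ4.
  [ 1  -1  -2  6 ]
  [ 0   0   0  1 ]
  [ 0   0   0  0 ]
  [ 0   0   0  0 ]
Subtract 6 times ρ2 from ρ1.
  [ 1  -1  -2  0 ]
  [ 0   0   0  1 ]
  [ 0   0   0  0 ]
  [ 0   0   0  0 ]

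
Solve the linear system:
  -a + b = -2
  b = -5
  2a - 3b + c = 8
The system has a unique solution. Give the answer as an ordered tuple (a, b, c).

(-3, -5, -1)

Form the augmented matrix and row-reduce:
  [ -1   1  0  |  -2 ]
  [  0   1  0  |  -5 ]
  [  2  -3  1  |   8 ]
ρ1 ← -1·ρ1
ρ3 ← ρ3 − 2·ρ1
ρ3 ← ρ3 + ρ2
ρ1 ← ρ1 + ρ2
Reading off the last column: a = -3, b = -5, c = -1.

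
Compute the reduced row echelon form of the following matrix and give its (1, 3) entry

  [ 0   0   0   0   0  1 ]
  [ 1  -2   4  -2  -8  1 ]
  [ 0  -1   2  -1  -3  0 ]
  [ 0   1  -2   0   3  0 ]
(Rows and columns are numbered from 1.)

0

R1 <=> R2
  [ 1  -2   4  -2  -8  1 ]
  [ 0   0   0   0   0  1 ]
  [ 0  -1   2  -1  -3  0 ]
  [ 0   1  -2   0   3  0 ]
R2 <=> R3
  [ 1  -2   4  -2  -8  1 ]
  [ 0  -1   2  -1  -3  0 ]
  [ 0   0   0   0   0  1 ]
  [ 0   1  -2   0   3  0 ]
R2 := -1·R2
  [ 1  -2   4  -2  -8  1 ]
  [ 0   1  -2   1   3  0 ]
  [ 0   0   0   0   0  1 ]
  [ 0   1  -2   0   3  0 ]
R4 := R4 − R2
  [ 1  -2   4  -2  -8  1 ]
  [ 0   1  -2   1   3  0 ]
  [ 0   0   0   0   0  1 ]
  [ 0   0   0  -1   0  0 ]
R3 <=> R4
  [ 1  -2   4  -2  -8  1 ]
  [ 0   1  -2   1   3  0 ]
  [ 0   0   0  -1   0  0 ]
  [ 0   0   0   0   0  1 ]
R3 := -1·R3
  [ 1  -2   4  -2  -8  1 ]
  [ 0   1  -2   1   3  0 ]
  [ 0   0   0   1   0  0 ]
  [ 0   0   0   0   0  1 ]
R1 := R1 − R4
  [ 1  -2   4  -2  -8  0 ]
  [ 0   1  -2   1   3  0 ]
  [ 0   0   0   1   0  0 ]
  [ 0   0   0   0   0  1 ]
R2 := R2 − R3
  [ 1  -2   4  -2  -8  0 ]
  [ 0   1  -2   0   3  0 ]
  [ 0   0   0   1   0  0 ]
  [ 0   0   0   0   0  1 ]
R1 := R1 + 2·R3
  [ 1  -2   4  0  -8  0 ]
  [ 0   1  -2  0   3  0 ]
  [ 0   0   0  1   0  0 ]
  [ 0   0   0  0   0  1 ]
R1 := R1 + 2·R2
  [ 1  0   0  0  -2  0 ]
  [ 0  1  -2  0   3  0 ]
  [ 0  0   0  1   0  0 ]
  [ 0  0   0  0   0  1 ]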